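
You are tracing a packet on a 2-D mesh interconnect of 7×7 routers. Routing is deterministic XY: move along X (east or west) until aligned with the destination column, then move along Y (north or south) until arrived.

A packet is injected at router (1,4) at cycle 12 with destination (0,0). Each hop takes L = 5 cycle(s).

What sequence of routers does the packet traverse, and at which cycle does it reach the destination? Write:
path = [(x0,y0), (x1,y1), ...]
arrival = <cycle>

path = [(1,4), (0,4), (0,3), (0,2), (0,1), (0,0)]
arrival = 37

  0. router=(1,4) cycle=12 (inject)
  1. router=(0,4) cycle=17 dir=W
  2. router=(0,3) cycle=22 dir=S
  3. router=(0,2) cycle=27 dir=S
  4. router=(0,1) cycle=32 dir=S
  5. router=(0,0) cycle=37 dir=S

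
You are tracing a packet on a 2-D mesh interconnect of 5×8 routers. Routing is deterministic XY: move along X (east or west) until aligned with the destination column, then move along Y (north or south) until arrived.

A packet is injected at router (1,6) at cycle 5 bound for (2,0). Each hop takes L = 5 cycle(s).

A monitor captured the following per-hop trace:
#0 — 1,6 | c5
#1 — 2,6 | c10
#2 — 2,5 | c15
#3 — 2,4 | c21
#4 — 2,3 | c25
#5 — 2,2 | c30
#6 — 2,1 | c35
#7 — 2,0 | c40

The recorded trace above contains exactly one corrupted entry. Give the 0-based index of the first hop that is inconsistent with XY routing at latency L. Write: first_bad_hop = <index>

  1: Δx=+1 Δy=+0 Δt=5 [ok]
  2: Δx=+0 Δy=-1 Δt=5 [ok]
  3: Δx=+0 Δy=-1 Δt=6 [BAD: Δcyc=6≠L]

first_bad_hop = 3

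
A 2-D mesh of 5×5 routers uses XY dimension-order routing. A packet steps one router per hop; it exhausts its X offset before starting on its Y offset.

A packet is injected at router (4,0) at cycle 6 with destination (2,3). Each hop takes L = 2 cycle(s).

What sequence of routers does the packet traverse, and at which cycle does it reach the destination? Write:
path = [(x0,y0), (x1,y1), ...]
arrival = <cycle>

path = [(4,0), (3,0), (2,0), (2,1), (2,2), (2,3)]
arrival = 16

#0 — 4,0 | c6
#1 — 3,0 | c8 | W
#2 — 2,0 | c10 | W
#3 — 2,1 | c12 | N
#4 — 2,2 | c14 | N
#5 — 2,3 | c16 | N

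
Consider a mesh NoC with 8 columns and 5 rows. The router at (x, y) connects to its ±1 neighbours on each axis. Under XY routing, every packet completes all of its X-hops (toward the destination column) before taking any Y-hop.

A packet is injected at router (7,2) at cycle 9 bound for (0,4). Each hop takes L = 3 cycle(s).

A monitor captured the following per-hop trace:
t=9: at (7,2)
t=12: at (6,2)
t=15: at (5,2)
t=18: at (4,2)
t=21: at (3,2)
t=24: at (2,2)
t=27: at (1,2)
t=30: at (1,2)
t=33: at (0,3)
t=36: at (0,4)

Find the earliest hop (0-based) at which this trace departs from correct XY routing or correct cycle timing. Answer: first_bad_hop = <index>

  1: Δx=-1 Δy=+0 Δt=3 [ok]
  2: Δx=-1 Δy=+0 Δt=3 [ok]
  3: Δx=-1 Δy=+0 Δt=3 [ok]
  4: Δx=-1 Δy=+0 Δt=3 [ok]
  5: Δx=-1 Δy=+0 Δt=3 [ok]
  6: Δx=-1 Δy=+0 Δt=3 [ok]
  7: Δx=+0 Δy=+0 Δt=3 [BAD: non-unit step]

first_bad_hop = 7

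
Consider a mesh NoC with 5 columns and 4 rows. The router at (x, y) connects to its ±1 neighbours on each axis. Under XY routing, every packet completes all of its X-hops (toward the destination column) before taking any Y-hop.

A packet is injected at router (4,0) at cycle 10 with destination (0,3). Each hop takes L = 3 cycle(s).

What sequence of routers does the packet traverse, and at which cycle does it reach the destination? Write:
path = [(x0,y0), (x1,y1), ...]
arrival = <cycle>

path = [(4,0), (3,0), (2,0), (1,0), (0,0), (0,1), (0,2), (0,3)]
arrival = 31

  0. router=(4,0) cycle=10 (inject)
  1. router=(3,0) cycle=13 dir=W
  2. router=(2,0) cycle=16 dir=W
  3. router=(1,0) cycle=19 dir=W
  4. router=(0,0) cycle=22 dir=W
  5. router=(0,1) cycle=25 dir=N
  6. router=(0,2) cycle=28 dir=N
  7. router=(0,3) cycle=31 dir=N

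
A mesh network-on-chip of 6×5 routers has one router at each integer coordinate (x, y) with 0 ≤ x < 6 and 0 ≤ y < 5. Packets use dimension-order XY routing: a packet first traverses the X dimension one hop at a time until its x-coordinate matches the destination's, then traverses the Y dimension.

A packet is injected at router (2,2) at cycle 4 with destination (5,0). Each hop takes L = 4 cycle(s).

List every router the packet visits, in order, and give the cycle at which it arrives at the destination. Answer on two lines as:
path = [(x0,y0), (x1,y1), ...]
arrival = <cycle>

#0 — 2,2 | c4
#1 — 3,2 | c8 | E
#2 — 4,2 | c12 | E
#3 — 5,2 | c16 | E
#4 — 5,1 | c20 | S
#5 — 5,0 | c24 | S

path = [(2,2), (3,2), (4,2), (5,2), (5,1), (5,0)]
arrival = 24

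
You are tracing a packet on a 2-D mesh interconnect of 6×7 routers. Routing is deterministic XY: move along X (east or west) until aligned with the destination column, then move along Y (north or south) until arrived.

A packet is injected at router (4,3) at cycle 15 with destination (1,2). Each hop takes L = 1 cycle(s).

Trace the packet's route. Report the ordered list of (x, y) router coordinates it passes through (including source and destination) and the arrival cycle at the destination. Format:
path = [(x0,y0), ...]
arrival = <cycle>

t=15: at (4,3)
t=16: at (3,3) after W
t=17: at (2,3) after W
t=18: at (1,3) after W
t=19: at (1,2) after S

path = [(4,3), (3,3), (2,3), (1,3), (1,2)]
arrival = 19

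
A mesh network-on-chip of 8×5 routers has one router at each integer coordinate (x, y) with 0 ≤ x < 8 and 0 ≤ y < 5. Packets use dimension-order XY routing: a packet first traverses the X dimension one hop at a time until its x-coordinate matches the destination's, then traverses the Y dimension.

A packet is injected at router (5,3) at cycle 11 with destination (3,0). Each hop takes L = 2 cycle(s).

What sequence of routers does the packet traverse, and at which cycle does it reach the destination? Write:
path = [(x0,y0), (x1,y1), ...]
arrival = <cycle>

path = [(5,3), (4,3), (3,3), (3,2), (3,1), (3,0)]
arrival = 21

src (5,3)  cyc=11
W→(4,3)  cyc=13
W→(3,3)  cyc=15
S→(3,2)  cyc=17
S→(3,1)  cyc=19
S→(3,0)  cyc=21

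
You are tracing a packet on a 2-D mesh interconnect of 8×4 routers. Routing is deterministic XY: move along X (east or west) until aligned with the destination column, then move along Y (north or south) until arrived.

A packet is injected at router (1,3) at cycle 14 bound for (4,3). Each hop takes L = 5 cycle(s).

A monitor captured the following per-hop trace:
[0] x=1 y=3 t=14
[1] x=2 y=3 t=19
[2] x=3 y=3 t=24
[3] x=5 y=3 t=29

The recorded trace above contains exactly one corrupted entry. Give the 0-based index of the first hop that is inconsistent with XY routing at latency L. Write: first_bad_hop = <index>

  1: Δx=+1 Δy=+0 Δt=5 [ok]
  2: Δx=+1 Δy=+0 Δt=5 [ok]
  3: Δx=+2 Δy=+0 Δt=5 [BAD: non-unit step]

first_bad_hop = 3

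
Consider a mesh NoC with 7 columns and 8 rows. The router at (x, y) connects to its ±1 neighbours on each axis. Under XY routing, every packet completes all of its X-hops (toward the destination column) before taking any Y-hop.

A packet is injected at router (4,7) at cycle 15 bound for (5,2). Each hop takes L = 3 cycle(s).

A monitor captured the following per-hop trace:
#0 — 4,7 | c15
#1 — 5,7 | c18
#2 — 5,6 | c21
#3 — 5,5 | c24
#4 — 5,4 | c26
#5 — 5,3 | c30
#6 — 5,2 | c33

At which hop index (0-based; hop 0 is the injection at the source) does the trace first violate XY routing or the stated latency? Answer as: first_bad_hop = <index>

  1: Δx=+1 Δy=+0 Δt=3 [ok]
  2: Δx=+0 Δy=-1 Δt=3 [ok]
  3: Δx=+0 Δy=-1 Δt=3 [ok]
  4: Δx=+0 Δy=-1 Δt=2 [BAD: Δcyc=2≠L]

first_bad_hop = 4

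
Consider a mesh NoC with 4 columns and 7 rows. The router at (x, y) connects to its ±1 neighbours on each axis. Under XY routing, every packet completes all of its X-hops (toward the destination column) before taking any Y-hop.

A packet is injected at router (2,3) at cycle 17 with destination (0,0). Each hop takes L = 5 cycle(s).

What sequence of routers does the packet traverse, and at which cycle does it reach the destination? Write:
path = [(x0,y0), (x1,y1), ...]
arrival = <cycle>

  0. router=(2,3) cycle=17 (inject)
  1. router=(1,3) cycle=22 dir=W
  2. router=(0,3) cycle=27 dir=W
  3. router=(0,2) cycle=32 dir=S
  4. router=(0,1) cycle=37 dir=S
  5. router=(0,0) cycle=42 dir=S

path = [(2,3), (1,3), (0,3), (0,2), (0,1), (0,0)]
arrival = 42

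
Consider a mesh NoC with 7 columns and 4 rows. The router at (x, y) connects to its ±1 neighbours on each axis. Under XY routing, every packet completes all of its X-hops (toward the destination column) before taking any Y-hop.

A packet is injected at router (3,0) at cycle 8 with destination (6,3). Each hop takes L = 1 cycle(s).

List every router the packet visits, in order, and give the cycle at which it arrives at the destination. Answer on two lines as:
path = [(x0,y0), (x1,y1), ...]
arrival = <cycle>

path = [(3,0), (4,0), (5,0), (6,0), (6,1), (6,2), (6,3)]
arrival = 14

t=8: at (3,0)
t=9: at (4,0) after E
t=10: at (5,0) after E
t=11: at (6,0) after E
t=12: at (6,1) after N
t=13: at (6,2) after N
t=14: at (6,3) after N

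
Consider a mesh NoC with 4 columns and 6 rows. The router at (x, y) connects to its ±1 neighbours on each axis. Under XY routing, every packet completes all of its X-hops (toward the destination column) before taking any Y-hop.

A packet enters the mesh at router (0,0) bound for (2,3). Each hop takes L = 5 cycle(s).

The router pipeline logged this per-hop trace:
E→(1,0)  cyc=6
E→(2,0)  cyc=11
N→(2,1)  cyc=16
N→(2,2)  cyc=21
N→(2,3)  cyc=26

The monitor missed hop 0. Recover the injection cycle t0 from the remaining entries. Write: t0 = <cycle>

t0 = 1

cyc[1] = 6 and cyc[k] = t0 + k·L for every k.
Therefore t0 = 6 − L = 1.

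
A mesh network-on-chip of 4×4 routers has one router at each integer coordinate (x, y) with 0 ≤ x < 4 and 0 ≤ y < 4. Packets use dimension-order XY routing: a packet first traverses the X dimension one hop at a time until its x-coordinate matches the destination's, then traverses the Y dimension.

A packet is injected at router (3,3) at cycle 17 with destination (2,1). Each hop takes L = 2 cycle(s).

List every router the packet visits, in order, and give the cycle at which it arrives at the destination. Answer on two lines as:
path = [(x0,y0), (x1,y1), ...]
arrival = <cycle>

#0 — 3,3 | c17
#1 — 2,3 | c19 | W
#2 — 2,2 | c21 | S
#3 — 2,1 | c23 | S

path = [(3,3), (2,3), (2,2), (2,1)]
arrival = 23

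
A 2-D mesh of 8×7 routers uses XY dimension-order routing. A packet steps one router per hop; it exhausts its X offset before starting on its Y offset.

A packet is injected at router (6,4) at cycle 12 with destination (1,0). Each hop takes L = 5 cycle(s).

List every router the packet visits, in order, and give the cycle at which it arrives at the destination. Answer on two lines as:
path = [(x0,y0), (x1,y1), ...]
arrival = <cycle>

path = [(6,4), (5,4), (4,4), (3,4), (2,4), (1,4), (1,3), (1,2), (1,1), (1,0)]
arrival = 57

#0 — 6,4 | c12
#1 — 5,4 | c17 | W
#2 — 4,4 | c22 | W
#3 — 3,4 | c27 | W
#4 — 2,4 | c32 | W
#5 — 1,4 | c37 | W
#6 — 1,3 | c42 | S
#7 — 1,2 | c47 | S
#8 — 1,1 | c52 | S
#9 — 1,0 | c57 | S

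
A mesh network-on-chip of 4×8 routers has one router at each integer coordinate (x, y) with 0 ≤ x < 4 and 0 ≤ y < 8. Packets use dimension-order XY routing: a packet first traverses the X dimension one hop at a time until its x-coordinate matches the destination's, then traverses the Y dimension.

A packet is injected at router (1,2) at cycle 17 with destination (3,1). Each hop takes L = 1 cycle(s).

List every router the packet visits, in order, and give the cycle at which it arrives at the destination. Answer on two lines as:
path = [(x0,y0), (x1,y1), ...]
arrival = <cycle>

path = [(1,2), (2,2), (3,2), (3,1)]
arrival = 20

[0] x=1 y=2 t=17
[1] x=2 y=2 t=18 →E
[2] x=3 y=2 t=19 →E
[3] x=3 y=1 t=20 →S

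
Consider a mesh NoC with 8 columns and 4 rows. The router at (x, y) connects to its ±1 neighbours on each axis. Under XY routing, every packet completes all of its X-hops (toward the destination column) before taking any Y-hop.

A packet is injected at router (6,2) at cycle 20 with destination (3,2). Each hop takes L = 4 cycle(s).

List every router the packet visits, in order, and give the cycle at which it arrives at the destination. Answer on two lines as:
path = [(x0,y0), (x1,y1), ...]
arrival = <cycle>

hop 0: (6,2) @ cyc 20
hop 1: (5,2) @ cyc 24  [W]
hop 2: (4,2) @ cyc 28  [W]
hop 3: (3,2) @ cyc 32  [W]

path = [(6,2), (5,2), (4,2), (3,2)]
arrival = 32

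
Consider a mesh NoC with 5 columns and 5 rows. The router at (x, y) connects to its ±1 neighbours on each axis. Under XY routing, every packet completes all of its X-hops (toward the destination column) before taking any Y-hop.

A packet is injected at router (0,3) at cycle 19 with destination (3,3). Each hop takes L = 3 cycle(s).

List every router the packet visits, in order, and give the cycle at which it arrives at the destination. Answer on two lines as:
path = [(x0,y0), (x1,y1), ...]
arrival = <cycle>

  0. router=(0,3) cycle=19 (inject)
  1. router=(1,3) cycle=22 dir=E
  2. router=(2,3) cycle=25 dir=E
  3. router=(3,3) cycle=28 dir=E

path = [(0,3), (1,3), (2,3), (3,3)]
arrival = 28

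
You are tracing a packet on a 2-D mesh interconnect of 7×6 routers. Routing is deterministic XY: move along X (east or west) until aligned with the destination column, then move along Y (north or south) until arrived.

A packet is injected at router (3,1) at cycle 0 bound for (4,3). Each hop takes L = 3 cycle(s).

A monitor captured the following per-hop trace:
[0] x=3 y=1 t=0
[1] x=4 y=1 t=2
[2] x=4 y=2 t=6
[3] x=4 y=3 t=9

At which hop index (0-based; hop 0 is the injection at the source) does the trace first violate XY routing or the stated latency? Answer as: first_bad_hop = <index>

first_bad_hop = 1

[1] (+1,+0) / 2c ⇒ BAD: Δcyc=2≠L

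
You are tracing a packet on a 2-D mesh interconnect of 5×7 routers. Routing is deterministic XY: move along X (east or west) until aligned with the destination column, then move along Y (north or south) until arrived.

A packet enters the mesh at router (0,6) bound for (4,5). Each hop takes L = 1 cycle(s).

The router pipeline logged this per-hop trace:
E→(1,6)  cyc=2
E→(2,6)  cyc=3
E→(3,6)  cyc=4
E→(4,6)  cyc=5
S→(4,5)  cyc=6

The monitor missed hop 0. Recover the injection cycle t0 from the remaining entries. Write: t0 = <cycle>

t0 = 1

The first recorded entry is hop 1 at cycle 2.
t0 = cyc[1] − L = 2 − 1 = 1.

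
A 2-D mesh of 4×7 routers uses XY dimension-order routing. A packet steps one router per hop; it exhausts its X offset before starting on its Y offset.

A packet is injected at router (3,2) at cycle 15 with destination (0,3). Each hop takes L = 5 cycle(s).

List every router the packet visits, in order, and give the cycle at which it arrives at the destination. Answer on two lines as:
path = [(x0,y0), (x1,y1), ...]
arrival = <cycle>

path = [(3,2), (2,2), (1,2), (0,2), (0,3)]
arrival = 35

hop 0: (3,2) @ cyc 15
hop 1: (2,2) @ cyc 20  [W]
hop 2: (1,2) @ cyc 25  [W]
hop 3: (0,2) @ cyc 30  [W]
hop 4: (0,3) @ cyc 35  [N]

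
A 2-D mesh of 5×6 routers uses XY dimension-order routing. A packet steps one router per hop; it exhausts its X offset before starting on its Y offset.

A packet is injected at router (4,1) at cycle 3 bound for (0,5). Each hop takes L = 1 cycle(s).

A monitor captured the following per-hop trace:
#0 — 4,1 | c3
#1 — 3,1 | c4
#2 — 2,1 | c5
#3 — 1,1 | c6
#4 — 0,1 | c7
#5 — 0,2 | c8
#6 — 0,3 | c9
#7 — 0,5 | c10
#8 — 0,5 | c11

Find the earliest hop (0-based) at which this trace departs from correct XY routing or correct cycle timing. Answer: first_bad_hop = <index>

hop 1: step (-1,+0), +1 cyc — ok
hop 2: step (-1,+0), +1 cyc — ok
hop 3: step (-1,+0), +1 cyc — ok
hop 4: step (-1,+0), +1 cyc — ok
hop 5: step (+0,+1), +1 cyc — ok
hop 6: step (+0,+1), +1 cyc — ok
hop 7: step (+0,+2), +1 cyc — BAD: non-unit step

first_bad_hop = 7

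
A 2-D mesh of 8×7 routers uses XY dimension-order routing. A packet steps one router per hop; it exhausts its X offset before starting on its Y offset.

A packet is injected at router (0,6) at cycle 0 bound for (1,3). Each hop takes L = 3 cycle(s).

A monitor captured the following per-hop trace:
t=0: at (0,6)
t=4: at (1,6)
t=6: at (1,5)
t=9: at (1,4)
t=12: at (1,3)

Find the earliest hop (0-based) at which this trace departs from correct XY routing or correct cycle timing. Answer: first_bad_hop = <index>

[1] (+1,+0) / 4c ⇒ BAD: Δcyc=4≠L

first_bad_hop = 1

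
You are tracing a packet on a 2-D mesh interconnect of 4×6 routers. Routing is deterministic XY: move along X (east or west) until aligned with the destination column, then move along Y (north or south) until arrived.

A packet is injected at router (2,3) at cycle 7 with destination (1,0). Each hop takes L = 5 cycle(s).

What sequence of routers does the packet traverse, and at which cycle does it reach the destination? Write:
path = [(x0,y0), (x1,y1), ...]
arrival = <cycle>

  0. router=(2,3) cycle=7 (inject)
  1. router=(1,3) cycle=12 dir=W
  2. router=(1,2) cycle=17 dir=S
  3. router=(1,1) cycle=22 dir=S
  4. router=(1,0) cycle=27 dir=S

path = [(2,3), (1,3), (1,2), (1,1), (1,0)]
arrival = 27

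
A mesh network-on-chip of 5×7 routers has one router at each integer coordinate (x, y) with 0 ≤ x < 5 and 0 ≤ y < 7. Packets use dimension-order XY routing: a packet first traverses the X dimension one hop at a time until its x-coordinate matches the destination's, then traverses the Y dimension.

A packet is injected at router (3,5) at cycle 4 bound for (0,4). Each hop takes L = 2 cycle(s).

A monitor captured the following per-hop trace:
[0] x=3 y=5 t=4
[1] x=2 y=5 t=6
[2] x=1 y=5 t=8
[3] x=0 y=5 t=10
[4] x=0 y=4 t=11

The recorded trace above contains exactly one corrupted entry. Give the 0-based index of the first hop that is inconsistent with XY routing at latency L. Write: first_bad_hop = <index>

first_bad_hop = 4

  1: Δx=-1 Δy=+0 Δt=2 [ok]
  2: Δx=-1 Δy=+0 Δt=2 [ok]
  3: Δx=-1 Δy=+0 Δt=2 [ok]
  4: Δx=+0 Δy=-1 Δt=1 [BAD: Δcyc=1≠L]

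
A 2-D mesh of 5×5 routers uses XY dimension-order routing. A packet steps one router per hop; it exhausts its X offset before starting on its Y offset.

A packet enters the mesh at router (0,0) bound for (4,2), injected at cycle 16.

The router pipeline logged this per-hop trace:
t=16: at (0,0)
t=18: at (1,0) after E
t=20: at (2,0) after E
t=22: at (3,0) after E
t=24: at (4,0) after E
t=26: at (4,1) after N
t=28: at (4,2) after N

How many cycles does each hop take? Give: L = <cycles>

From hop 0 (16) to hop 1 (18): +2 cycles.
Each hop adds L, hence L = 2.

L = 2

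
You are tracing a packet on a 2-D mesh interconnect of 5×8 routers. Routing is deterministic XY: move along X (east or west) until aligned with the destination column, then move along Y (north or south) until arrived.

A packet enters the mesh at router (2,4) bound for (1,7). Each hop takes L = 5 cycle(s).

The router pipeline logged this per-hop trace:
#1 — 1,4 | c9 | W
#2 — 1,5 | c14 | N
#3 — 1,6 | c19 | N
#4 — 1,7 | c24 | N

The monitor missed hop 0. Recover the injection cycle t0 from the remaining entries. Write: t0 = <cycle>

cyc[1] = 9 and cyc[k] = t0 + k·L for every k.
Therefore t0 = 9 − L = 4.

t0 = 4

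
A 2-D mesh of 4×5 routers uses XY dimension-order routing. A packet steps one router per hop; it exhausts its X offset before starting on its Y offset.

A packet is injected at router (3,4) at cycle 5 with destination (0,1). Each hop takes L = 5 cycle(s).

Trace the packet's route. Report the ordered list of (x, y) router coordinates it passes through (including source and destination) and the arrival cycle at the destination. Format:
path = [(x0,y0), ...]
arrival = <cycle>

hop 0: (3,4) @ cyc 5
hop 1: (2,4) @ cyc 10  [W]
hop 2: (1,4) @ cyc 15  [W]
hop 3: (0,4) @ cyc 20  [W]
hop 4: (0,3) @ cyc 25  [S]
hop 5: (0,2) @ cyc 30  [S]
hop 6: (0,1) @ cyc 35  [S]

path = [(3,4), (2,4), (1,4), (0,4), (0,3), (0,2), (0,1)]
arrival = 35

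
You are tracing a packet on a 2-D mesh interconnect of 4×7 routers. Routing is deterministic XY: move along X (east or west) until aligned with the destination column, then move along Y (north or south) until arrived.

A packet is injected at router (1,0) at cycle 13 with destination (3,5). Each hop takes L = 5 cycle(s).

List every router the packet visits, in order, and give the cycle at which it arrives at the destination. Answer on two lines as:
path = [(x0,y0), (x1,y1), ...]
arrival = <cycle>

path = [(1,0), (2,0), (3,0), (3,1), (3,2), (3,3), (3,4), (3,5)]
arrival = 48

src (1,0)  cyc=13
E→(2,0)  cyc=18
E→(3,0)  cyc=23
N→(3,1)  cyc=28
N→(3,2)  cyc=33
N→(3,3)  cyc=38
N→(3,4)  cyc=43
N→(3,5)  cyc=48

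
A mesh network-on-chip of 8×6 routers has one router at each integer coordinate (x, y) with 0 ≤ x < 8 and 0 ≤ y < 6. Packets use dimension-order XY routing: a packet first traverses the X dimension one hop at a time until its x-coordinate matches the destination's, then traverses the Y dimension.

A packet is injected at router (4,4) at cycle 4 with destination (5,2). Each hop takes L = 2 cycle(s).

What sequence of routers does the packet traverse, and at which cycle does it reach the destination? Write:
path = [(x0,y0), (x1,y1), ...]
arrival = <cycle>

[0] x=4 y=4 t=4
[1] x=5 y=4 t=6 →E
[2] x=5 y=3 t=8 →S
[3] x=5 y=2 t=10 →S

path = [(4,4), (5,4), (5,3), (5,2)]
arrival = 10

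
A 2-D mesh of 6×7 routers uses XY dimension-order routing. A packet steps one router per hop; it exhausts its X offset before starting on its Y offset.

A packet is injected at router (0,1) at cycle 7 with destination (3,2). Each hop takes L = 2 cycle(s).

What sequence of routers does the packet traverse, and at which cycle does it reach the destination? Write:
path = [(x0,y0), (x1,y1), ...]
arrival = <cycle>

  0. router=(0,1) cycle=7 (inject)
  1. router=(1,1) cycle=9 dir=E
  2. router=(2,1) cycle=11 dir=E
  3. router=(3,1) cycle=13 dir=E
  4. router=(3,2) cycle=15 dir=N

path = [(0,1), (1,1), (2,1), (3,1), (3,2)]
arrival = 15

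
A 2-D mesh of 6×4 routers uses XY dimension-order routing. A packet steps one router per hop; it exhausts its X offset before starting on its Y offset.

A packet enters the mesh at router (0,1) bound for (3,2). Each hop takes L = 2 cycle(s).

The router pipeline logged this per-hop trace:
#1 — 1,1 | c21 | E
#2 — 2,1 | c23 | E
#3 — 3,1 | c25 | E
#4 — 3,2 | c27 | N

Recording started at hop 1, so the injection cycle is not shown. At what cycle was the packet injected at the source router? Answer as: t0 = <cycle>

Hop 1 reached at cycle 21; hop k is at t0 + k·L.
So t0 = 21 − 1·2 = 19.

t0 = 19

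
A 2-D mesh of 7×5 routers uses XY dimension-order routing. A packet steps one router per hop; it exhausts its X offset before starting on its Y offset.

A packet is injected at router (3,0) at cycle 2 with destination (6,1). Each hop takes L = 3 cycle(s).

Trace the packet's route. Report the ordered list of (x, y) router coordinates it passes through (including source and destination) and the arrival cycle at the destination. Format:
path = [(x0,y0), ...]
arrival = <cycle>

#0 — 3,0 | c2
#1 — 4,0 | c5 | E
#2 — 5,0 | c8 | E
#3 — 6,0 | c11 | E
#4 — 6,1 | c14 | N

path = [(3,0), (4,0), (5,0), (6,0), (6,1)]
arrival = 14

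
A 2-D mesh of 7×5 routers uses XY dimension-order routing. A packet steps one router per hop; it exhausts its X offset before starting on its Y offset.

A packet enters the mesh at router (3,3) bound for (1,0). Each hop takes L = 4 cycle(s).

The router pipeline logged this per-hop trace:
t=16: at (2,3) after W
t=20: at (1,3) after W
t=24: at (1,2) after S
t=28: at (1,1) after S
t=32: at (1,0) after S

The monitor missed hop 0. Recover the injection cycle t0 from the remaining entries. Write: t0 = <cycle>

Hop 1 reached at cycle 16; hop k is at t0 + k·L.
Subtract one hop: t0 = 16 − 4 = 12.

t0 = 12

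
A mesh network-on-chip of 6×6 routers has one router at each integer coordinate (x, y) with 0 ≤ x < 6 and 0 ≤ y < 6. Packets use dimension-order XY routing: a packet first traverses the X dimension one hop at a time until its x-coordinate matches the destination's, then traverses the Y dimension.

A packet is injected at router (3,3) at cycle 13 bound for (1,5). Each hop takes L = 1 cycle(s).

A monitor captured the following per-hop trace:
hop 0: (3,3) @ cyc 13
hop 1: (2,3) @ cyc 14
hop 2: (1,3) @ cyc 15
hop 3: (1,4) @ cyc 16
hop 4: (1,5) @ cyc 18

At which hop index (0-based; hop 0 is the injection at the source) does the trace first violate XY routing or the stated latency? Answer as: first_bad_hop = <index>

hop 1: step (-1,+0), +1 cyc — ok
hop 2: step (-1,+0), +1 cyc — ok
hop 3: step (+0,+1), +1 cyc — ok
hop 4: step (+0,+1), +2 cyc — BAD: Δcyc=2≠L

first_bad_hop = 4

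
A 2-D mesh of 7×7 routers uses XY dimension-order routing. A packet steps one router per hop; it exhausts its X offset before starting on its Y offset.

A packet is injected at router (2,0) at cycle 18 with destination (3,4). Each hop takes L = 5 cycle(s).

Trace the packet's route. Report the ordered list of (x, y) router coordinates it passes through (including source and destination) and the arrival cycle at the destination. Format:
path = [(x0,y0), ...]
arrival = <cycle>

path = [(2,0), (3,0), (3,1), (3,2), (3,3), (3,4)]
arrival = 43

src (2,0)  cyc=18
E→(3,0)  cyc=23
N→(3,1)  cyc=28
N→(3,2)  cyc=33
N→(3,3)  cyc=38
N→(3,4)  cyc=43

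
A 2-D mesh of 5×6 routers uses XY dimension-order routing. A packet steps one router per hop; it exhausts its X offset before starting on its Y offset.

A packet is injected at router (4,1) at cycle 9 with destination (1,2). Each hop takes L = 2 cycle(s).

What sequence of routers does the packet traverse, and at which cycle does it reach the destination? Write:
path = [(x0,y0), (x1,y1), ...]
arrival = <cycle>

path = [(4,1), (3,1), (2,1), (1,1), (1,2)]
arrival = 17

[0] x=4 y=1 t=9
[1] x=3 y=1 t=11 →W
[2] x=2 y=1 t=13 →W
[3] x=1 y=1 t=15 →W
[4] x=1 y=2 t=17 →N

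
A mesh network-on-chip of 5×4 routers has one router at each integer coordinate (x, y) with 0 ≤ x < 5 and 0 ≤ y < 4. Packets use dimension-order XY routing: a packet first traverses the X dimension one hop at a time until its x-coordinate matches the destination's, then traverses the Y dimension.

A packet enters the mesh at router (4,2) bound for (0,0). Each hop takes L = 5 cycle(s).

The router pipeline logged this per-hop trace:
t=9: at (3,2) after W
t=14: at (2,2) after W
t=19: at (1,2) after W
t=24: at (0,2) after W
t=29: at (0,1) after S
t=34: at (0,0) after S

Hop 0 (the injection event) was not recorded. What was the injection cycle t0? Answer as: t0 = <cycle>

t0 = 4

Hop 1 reached at cycle 9; hop k is at t0 + k·L.
t0 = cyc[1] − L = 9 − 5 = 4.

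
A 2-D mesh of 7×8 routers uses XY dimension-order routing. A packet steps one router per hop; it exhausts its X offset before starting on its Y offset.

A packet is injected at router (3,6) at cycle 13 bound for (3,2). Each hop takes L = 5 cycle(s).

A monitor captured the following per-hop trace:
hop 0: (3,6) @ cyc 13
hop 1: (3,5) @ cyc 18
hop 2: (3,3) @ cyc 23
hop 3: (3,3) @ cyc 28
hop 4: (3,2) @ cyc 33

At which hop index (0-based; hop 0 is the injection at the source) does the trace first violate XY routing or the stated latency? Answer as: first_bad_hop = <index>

hop 1: step (+0,-1), +5 cyc — ok
hop 2: step (+0,-2), +5 cyc — BAD: non-unit step

first_bad_hop = 2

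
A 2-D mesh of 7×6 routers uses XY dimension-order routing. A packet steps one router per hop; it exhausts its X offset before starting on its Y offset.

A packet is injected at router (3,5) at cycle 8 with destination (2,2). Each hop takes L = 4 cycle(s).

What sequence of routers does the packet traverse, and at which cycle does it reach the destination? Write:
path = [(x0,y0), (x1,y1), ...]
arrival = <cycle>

path = [(3,5), (2,5), (2,4), (2,3), (2,2)]
arrival = 24

t=8: at (3,5)
t=12: at (2,5) after W
t=16: at (2,4) after S
t=20: at (2,3) after S
t=24: at (2,2) after S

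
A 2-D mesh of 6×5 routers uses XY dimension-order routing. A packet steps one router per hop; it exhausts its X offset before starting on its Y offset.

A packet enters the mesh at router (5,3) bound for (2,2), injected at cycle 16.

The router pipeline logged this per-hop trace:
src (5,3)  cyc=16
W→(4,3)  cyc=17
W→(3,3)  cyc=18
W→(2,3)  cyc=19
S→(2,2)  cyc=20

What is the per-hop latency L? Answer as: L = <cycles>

L = 1

cyc[1] − cyc[0] = 17 − 16 = 1.
Each hop adds L, hence L = 1.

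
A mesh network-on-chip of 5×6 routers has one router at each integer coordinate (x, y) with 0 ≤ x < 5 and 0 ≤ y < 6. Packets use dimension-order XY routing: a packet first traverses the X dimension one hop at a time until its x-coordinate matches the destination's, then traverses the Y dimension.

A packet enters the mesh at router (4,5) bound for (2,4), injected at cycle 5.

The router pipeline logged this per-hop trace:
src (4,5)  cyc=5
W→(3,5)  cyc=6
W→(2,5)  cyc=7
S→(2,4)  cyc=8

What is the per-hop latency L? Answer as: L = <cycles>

From hop 0 (5) to hop 1 (6): +1 cycles.
Per-hop latency L = Δcyc = 1.

L = 1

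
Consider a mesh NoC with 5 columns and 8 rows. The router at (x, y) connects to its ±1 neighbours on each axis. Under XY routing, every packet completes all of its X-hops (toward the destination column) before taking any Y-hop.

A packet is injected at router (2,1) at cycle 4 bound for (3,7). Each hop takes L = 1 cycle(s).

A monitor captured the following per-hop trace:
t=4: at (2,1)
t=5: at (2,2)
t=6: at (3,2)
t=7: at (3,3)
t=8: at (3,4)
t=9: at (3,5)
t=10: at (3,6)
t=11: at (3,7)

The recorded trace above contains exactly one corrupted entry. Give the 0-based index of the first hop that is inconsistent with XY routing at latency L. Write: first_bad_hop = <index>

first_bad_hop = 1

[1] (+0,+1) / 1c ⇒ BAD: Y-move but x=2≠3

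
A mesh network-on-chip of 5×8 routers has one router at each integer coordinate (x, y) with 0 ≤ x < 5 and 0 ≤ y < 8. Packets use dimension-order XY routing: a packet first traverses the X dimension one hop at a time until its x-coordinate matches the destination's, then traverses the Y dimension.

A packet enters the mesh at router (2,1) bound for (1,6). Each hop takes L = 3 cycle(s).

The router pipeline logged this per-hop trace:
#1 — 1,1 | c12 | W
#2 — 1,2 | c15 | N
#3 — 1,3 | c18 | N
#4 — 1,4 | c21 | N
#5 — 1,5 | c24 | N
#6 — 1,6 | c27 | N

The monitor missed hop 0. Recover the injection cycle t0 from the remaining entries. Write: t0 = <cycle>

Hop 1 reached at cycle 12; hop k is at t0 + k·L.
So t0 = 12 − 1·3 = 9.

t0 = 9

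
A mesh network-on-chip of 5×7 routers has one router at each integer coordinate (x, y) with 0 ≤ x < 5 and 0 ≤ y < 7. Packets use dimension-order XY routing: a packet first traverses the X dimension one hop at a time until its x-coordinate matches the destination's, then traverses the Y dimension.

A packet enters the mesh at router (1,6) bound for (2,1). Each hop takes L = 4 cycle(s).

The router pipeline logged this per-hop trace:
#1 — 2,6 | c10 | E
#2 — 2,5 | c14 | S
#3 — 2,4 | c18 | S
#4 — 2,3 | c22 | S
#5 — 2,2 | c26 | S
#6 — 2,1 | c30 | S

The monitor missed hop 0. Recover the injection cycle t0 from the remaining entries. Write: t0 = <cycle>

t0 = 6

Hop 1 reached at cycle 10; hop k is at t0 + k·L.
So t0 = 10 − 1·4 = 6.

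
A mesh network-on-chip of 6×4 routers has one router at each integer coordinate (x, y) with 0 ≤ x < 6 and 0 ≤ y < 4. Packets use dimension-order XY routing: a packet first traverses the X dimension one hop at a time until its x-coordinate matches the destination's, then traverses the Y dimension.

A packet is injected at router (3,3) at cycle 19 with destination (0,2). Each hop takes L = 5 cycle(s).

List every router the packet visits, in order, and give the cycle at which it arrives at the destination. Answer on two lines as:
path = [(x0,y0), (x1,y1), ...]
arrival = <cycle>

path = [(3,3), (2,3), (1,3), (0,3), (0,2)]
arrival = 39

  0. router=(3,3) cycle=19 (inject)
  1. router=(2,3) cycle=24 dir=W
  2. router=(1,3) cycle=29 dir=W
  3. router=(0,3) cycle=34 dir=W
  4. router=(0,2) cycle=39 dir=S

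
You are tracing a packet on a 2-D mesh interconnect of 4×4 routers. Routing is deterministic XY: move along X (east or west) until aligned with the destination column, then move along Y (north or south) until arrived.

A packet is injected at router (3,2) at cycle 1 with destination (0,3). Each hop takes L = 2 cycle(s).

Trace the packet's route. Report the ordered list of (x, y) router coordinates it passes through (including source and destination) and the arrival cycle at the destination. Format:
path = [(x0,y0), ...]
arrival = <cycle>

path = [(3,2), (2,2), (1,2), (0,2), (0,3)]
arrival = 9

#0 — 3,2 | c1
#1 — 2,2 | c3 | W
#2 — 1,2 | c5 | W
#3 — 0,2 | c7 | W
#4 — 0,3 | c9 | N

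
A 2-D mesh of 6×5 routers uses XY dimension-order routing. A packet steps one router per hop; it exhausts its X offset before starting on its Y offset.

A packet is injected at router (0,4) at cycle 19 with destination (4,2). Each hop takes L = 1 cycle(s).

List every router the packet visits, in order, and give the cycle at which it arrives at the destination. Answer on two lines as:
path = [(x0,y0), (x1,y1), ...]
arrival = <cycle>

[0] x=0 y=4 t=19
[1] x=1 y=4 t=20 →E
[2] x=2 y=4 t=21 →E
[3] x=3 y=4 t=22 →E
[4] x=4 y=4 t=23 →E
[5] x=4 y=3 t=24 →S
[6] x=4 y=2 t=25 →S

path = [(0,4), (1,4), (2,4), (3,4), (4,4), (4,3), (4,2)]
arrival = 25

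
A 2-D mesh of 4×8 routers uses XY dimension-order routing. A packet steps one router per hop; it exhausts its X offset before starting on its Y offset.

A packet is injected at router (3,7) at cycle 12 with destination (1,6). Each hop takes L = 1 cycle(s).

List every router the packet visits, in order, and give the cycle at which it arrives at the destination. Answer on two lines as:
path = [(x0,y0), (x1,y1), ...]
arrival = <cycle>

path = [(3,7), (2,7), (1,7), (1,6)]
arrival = 15

  0. router=(3,7) cycle=12 (inject)
  1. router=(2,7) cycle=13 dir=W
  2. router=(1,7) cycle=14 dir=W
  3. router=(1,6) cycle=15 dir=S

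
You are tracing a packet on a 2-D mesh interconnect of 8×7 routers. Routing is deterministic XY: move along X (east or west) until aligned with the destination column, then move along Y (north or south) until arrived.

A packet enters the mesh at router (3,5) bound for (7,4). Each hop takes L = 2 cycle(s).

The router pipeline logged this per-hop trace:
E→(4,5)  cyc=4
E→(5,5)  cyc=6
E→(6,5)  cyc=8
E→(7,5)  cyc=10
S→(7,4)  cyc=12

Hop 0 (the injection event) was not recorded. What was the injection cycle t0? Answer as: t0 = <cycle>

At hop 1 the cycle is 4; in general cyc_k = t0 + kL.
So t0 = 4 − 1·2 = 2.

t0 = 2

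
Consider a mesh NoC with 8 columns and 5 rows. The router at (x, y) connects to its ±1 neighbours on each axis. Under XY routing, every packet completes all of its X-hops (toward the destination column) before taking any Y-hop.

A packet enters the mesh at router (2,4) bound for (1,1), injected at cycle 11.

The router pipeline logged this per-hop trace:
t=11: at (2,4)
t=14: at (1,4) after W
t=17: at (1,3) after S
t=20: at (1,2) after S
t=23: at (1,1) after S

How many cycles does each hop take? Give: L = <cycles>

Between hops 0 and 1 the cycle counter advances 14 − 11 = 3.
Per-hop latency L = Δcyc = 3.

L = 3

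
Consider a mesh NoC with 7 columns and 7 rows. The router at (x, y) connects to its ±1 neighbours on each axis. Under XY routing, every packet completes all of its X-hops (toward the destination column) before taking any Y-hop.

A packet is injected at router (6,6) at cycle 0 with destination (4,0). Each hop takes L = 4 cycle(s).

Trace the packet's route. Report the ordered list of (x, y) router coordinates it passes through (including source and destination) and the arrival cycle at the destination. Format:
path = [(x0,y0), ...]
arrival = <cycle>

src (6,6)  cyc=0
W→(5,6)  cyc=4
W→(4,6)  cyc=8
S→(4,5)  cyc=12
S→(4,4)  cyc=16
S→(4,3)  cyc=20
S→(4,2)  cyc=24
S→(4,1)  cyc=28
S→(4,0)  cyc=32

path = [(6,6), (5,6), (4,6), (4,5), (4,4), (4,3), (4,2), (4,1), (4,0)]
arrival = 32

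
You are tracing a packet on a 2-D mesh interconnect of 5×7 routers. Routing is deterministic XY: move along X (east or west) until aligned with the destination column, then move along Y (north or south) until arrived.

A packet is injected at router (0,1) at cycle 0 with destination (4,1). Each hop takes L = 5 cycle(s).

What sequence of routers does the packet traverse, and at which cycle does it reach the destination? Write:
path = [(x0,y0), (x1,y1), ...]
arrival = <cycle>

path = [(0,1), (1,1), (2,1), (3,1), (4,1)]
arrival = 20

  0. router=(0,1) cycle=0 (inject)
  1. router=(1,1) cycle=5 dir=E
  2. router=(2,1) cycle=10 dir=E
  3. router=(3,1) cycle=15 dir=E
  4. router=(4,1) cycle=20 dir=E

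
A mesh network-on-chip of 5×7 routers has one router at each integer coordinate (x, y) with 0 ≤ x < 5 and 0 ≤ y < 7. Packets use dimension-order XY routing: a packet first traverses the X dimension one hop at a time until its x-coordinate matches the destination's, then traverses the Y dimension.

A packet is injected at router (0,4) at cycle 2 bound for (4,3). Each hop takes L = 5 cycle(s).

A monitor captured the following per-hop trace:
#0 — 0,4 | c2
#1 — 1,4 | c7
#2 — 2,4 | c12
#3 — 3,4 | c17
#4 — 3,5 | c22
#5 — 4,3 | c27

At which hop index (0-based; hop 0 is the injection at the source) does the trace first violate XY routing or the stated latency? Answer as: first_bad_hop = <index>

first_bad_hop = 4

check 1→ d=(1,0) cyc+5: ok
check 2→ d=(1,0) cyc+5: ok
check 3→ d=(1,0) cyc+5: ok
check 4→ d=(0,1) cyc+5: BAD: Y-move but x=3≠4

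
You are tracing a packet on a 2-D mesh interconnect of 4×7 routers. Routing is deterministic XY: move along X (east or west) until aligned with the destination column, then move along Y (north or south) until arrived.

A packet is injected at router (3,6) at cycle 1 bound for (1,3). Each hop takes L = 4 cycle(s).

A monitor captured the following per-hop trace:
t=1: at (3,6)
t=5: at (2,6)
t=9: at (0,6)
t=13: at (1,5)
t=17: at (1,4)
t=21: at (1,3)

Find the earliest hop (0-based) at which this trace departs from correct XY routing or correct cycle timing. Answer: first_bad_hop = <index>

  1: Δx=-1 Δy=+0 Δt=4 [ok]
  2: Δx=-2 Δy=+0 Δt=4 [BAD: non-unit step]

first_bad_hop = 2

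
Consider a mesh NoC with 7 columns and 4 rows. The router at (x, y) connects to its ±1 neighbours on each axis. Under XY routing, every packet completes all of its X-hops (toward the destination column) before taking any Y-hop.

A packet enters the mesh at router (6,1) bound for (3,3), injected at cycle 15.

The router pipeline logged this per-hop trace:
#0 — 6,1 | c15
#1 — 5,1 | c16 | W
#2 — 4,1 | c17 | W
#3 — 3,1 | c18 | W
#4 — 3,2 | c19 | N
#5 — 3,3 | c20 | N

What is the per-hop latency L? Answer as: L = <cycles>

Between hops 0 and 1 the cycle counter advances 16 − 15 = 1.
One hop costs L cycles, so L = 1.

L = 1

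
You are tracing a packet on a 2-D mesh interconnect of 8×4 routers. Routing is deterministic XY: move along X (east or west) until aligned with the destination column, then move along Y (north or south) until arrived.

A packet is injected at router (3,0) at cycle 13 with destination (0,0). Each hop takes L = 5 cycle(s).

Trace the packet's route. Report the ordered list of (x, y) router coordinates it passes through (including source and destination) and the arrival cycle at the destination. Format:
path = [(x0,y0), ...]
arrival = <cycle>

t=13: at (3,0)
t=18: at (2,0) after W
t=23: at (1,0) after W
t=28: at (0,0) after W

path = [(3,0), (2,0), (1,0), (0,0)]
arrival = 28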